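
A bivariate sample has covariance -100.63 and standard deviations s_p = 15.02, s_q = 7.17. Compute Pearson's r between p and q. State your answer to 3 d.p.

-0.934

r = Cov(p,q) / (s_p · s_q) = -100.63 / (15.02 × 7.17)
  = -100.63 / 107.6934 ≈ -0.934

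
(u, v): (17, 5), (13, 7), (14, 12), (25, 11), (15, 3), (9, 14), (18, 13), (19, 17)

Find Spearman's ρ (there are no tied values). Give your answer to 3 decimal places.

0.095

Rank u: 5, 2, 3, 8, 4, 1, 6, 7
Rank v: 2, 3, 5, 4, 1, 7, 6, 8
d = rank(u) − rank(v): 3, -1, -2, 4, 3, -6, 0, -1; Σd² = 76
ρ = 1 − 6Σd² / [n(n²−1)] = 1 − 6×76 / (8×63) = 1 − 456/504 ≈ 0.095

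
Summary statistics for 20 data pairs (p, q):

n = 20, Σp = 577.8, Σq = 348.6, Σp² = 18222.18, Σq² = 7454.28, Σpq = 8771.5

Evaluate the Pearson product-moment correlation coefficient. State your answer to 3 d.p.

-0.895

r = (nΣpq − ΣpΣq) / √[(nΣp² − (Σp)²)(nΣq² − (Σq)²)]
Numerator: 20×8771.5 − 577.8×348.6 = -25991.08
Denominator: √[(364443.6 − 333852.84)(149085.6 − 121521.96)] = √[30590.76 × 27563.64] = 29037.7805
r = -25991.08 / 29037.7805 ≈ -0.895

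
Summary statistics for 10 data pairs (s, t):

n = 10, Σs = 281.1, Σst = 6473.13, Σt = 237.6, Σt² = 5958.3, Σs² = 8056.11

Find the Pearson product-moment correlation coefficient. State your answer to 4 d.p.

-0.9363

r = (nΣst − ΣsΣt) / √[(nΣs² − (Σs)²)(nΣt² − (Σt)²)]
Numerator: 10×6473.13 − 281.1×237.6 = -2058.06
Denominator: √[(80561.1 − 79017.21)(59583 − 56453.76)] = √[1543.89 × 3129.24] = 2197.9996
r = -2058.06 / 2197.9996 ≈ -0.9363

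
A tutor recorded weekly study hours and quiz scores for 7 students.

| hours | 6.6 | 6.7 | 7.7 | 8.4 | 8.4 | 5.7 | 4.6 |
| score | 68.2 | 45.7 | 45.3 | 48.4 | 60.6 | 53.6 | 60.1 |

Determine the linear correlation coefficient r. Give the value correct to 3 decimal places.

-0.291

n = 7, Σx = 48.1, Σy = 381.9, Σx² = 342.51, Σy² = 21291.71, Σxy = 2602.7
nΣxy − ΣxΣy = 18218.9 − 18369.39 = -150.49
nΣx² − (Σx)² = 2397.57 − 2313.61 = 83.96; nΣy² − (Σy)² = 149041.97 − 145847.61 = 3194.36
r = -150.49 / √(83.96 × 3194.36) = -150.49 / 517.8788 ≈ -0.291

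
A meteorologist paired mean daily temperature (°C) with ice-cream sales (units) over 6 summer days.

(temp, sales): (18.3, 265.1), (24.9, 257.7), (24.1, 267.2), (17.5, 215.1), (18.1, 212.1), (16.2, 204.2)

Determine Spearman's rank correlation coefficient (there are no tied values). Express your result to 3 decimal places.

0.771

Rank temp: 4, 6, 5, 2, 3, 1
Rank sales: 5, 4, 6, 3, 2, 1
d = rank(temp) − rank(sales): -1, 2, -1, -1, 1, 0; Σd² = 8
ρ = 1 − 6Σd² / [n(n²−1)] = 1 − 6×8 / (6×35) = 1 − 48/210 ≈ 0.771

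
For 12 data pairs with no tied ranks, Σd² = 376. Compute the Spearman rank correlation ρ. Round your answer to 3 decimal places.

-0.315

ρ = 1 − 6Σd² / [n(n²−1)] = 1 − 6×376 / (12×143)
  = 1 − 2256/1716 = 1 − 1.3147 ≈ -0.315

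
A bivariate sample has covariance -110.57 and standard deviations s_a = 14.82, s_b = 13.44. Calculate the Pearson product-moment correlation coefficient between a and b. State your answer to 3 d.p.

-0.555

r = Cov(a,b) / (s_a · s_b) = -110.57 / (14.82 × 13.44)
  = -110.57 / 199.1808 ≈ -0.555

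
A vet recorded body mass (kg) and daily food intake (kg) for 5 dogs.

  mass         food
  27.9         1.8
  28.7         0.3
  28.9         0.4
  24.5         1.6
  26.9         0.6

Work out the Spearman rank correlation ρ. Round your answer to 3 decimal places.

Rank mass: 3, 4, 5, 1, 2
Rank food: 5, 1, 2, 4, 3
d = rank(mass) − rank(food): -2, 3, 3, -3, -1; Σd² = 32
ρ = 1 − 6Σd² / [n(n²−1)] = 1 − 6×32 / (5×24) = 1 − 192/120 ≈ -0.600

-0.600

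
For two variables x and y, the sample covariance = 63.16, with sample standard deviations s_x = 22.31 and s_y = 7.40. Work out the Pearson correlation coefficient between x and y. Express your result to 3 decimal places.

r = Cov(x,y) / (s_x · s_y) = 63.16 / (22.31 × 7.40)
  = 63.16 / 165.0940 ≈ 0.383

0.383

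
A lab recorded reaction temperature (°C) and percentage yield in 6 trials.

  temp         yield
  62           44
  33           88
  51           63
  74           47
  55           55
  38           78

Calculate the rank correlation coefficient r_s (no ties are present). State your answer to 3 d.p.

Rank temp: 5, 1, 3, 6, 4, 2
Rank yield: 1, 6, 4, 2, 3, 5
d = rank(temp) − rank(yield): 4, -5, -1, 4, 1, -3; Σd² = 68
ρ = 1 − 6Σd² / [n(n²−1)] = 1 − 6×68 / (6×35) = 1 − 408/210 ≈ -0.943

-0.943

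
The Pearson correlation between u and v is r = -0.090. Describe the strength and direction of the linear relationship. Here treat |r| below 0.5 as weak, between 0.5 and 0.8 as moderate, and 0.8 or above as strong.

weak negative

r = -0.090 < 0 so the relationship is negative.
|r| = 0.090, which falls in the weak range.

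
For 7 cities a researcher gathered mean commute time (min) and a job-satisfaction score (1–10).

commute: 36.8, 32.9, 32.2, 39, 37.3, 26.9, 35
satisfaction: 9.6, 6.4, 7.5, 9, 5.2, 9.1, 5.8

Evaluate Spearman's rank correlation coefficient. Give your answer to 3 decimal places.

-0.179

Rank commute: 5, 3, 2, 7, 6, 1, 4
Rank satisfaction: 7, 3, 4, 5, 1, 6, 2
d = rank(commute) − rank(satisfaction): -2, 0, -2, 2, 5, -5, 2; Σd² = 66
ρ = 1 − 6Σd² / [n(n²−1)] = 1 − 6×66 / (7×48) = 1 − 396/336 ≈ -0.179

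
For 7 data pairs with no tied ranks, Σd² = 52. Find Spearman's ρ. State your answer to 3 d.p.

0.071

ρ = 1 − 6Σd² / [n(n²−1)] = 1 − 6×52 / (7×48)
  = 1 − 312/336 = 1 − 0.9286 ≈ 0.071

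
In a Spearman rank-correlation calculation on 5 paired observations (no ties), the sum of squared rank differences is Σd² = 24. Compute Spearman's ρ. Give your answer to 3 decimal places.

ρ = 1 − 6Σd² / [n(n²−1)] = 1 − 6×24 / (5×24)
  = 1 − 144/120 = 1 − 1.2000 ≈ -0.200

-0.200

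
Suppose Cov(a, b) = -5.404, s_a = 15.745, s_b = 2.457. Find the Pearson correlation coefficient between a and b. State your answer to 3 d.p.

-0.140

r = Cov(a,b) / (s_a · s_b) = -5.404 / (15.745 × 2.457)
  = -5.404 / 38.6855 ≈ -0.140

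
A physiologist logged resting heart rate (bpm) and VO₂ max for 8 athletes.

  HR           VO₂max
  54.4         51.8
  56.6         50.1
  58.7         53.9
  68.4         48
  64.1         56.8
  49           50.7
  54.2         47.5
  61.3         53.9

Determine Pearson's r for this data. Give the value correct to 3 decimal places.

0.209

n = 8, Σx = 466.7, Σy = 412.7, Σx² = 27492.31, Σy² = 21360.65, Σxy = 24104.46
nΣxy − ΣxΣy = 192835.68 − 192607.09 = 228.59
nΣx² − (Σx)² = 219938.48 − 217808.89 = 2129.59; nΣy² − (Σy)² = 170885.2 − 170321.29 = 563.91
r = 228.59 / √(2129.59 × 563.91) = 228.59 / 1095.8545 ≈ 0.209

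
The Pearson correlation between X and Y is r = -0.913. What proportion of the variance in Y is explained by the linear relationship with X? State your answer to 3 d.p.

0.834

r² = (-0.913)² = 0.834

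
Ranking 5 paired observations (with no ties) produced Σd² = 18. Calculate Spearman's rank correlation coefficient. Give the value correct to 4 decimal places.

ρ = 1 − 6Σd² / [n(n²−1)] = 1 − 6×18 / (5×24)
  = 1 − 108/120 = 1 − 0.90000 ≈ 0.1000

0.1000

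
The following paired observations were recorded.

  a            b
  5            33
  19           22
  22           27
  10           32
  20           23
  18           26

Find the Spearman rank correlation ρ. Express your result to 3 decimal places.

-0.600

Rank a: 1, 4, 6, 2, 5, 3
Rank b: 6, 1, 4, 5, 2, 3
d = rank(a) − rank(b): -5, 3, 2, -3, 3, 0; Σd² = 56
ρ = 1 − 6Σd² / [n(n²−1)] = 1 − 6×56 / (6×35) = 1 − 336/210 ≈ -0.600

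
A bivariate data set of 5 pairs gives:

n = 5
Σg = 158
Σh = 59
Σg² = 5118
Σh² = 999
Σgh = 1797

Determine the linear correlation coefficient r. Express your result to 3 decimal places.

-0.346

r = (nΣgh − ΣgΣh) / √[(nΣg² − (Σg)²)(nΣh² − (Σh)²)]
Numerator: 5×1797 − 158×59 = -337
Denominator: √[(25590 − 24964)(4995 − 3481)] = √[626 × 1514] = 973.5317
r = -337 / 973.5317 ≈ -0.346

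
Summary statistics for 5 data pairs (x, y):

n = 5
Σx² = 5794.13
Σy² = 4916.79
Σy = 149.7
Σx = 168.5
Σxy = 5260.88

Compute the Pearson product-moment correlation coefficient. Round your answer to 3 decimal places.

r = (nΣxy − ΣxΣy) / √[(nΣx² − (Σx)²)(nΣy² − (Σy)²)]
Numerator: 5×5260.88 − 168.5×149.7 = 1079.95
Denominator: √[(28970.65 − 28392.25)(24583.95 − 22410.09)] = √[578.4 × 2173.86] = 1121.3209
r = 1079.95 / 1121.3209 ≈ 0.963

0.963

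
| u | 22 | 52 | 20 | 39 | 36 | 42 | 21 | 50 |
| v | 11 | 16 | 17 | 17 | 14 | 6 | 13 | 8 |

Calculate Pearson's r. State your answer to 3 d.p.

n = 8, Σu = 282, Σv = 102, Σu² = 11110, Σv² = 1420, Σuv = 3506
nΣuv − ΣuΣv = 28048 − 28764 = -716
nΣu² − (Σu)² = 88880 − 79524 = 9356; nΣv² − (Σv)² = 11360 − 10404 = 956
r = -716 / √(9356 × 956) = -716 / 2990.7083 ≈ -0.239

-0.239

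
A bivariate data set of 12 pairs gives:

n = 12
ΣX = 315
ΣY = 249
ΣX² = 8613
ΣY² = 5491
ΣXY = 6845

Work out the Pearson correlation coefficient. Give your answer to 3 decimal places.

r = (nΣXY − ΣXΣY) / √[(nΣX² − (ΣX)²)(nΣY² − (ΣY)²)]
Numerator: 12×6845 − 315×249 = 3705
Denominator: √[(103356 − 99225)(65892 − 62001)] = √[4131 × 3891] = 4009.2045
r = 3705 / 4009.2045 ≈ 0.924

0.924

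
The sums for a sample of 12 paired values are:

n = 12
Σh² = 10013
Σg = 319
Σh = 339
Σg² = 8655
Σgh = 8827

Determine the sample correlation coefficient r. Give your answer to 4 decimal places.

r = (nΣgh − ΣgΣh) / √[(nΣg² − (Σg)²)(nΣh² − (Σh)²)]
Numerator: 12×8827 − 319×339 = -2217
Denominator: √[(103860 − 101761)(120156 − 114921)] = √[2099 × 5235] = 3314.8552
r = -2217 / 3314.8552 ≈ -0.6688

-0.6688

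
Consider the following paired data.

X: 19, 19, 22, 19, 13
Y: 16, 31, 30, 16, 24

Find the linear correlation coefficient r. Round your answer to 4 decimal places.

0.1696

n = 5, ΣX = 92, ΣY = 117, ΣX² = 1736, ΣY² = 2949, ΣXY = 2169
nΣXY − ΣXΣY = 10845 − 10764 = 81
nΣX² − (ΣX)² = 8680 − 8464 = 216; nΣY² − (ΣY)² = 14745 − 13689 = 1056
r = 81 / √(216 × 1056) = 81 / 477.5940 ≈ 0.1696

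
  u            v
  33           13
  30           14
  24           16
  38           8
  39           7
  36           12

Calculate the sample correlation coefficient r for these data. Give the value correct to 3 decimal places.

-0.924

n = 6, Σu = 200, Σv = 70, Σu² = 6826, Σv² = 878, Σuv = 2242
nΣuv − ΣuΣv = 13452 − 14000 = -548
nΣu² − (Σu)² = 40956 − 40000 = 956; nΣv² − (Σv)² = 5268 − 4900 = 368
r = -548 / √(956 × 368) = -548 / 593.1340 ≈ -0.924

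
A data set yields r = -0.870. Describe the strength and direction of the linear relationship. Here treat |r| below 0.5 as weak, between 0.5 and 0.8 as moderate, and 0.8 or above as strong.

r = -0.870 < 0 so the relationship is negative.
|r| = 0.870, which falls in the strong range.

strong negative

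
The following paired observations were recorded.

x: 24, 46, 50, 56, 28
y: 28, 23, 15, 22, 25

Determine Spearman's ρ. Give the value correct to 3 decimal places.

Rank x: 1, 3, 4, 5, 2
Rank y: 5, 3, 1, 2, 4
d = rank(x) − rank(y): -4, 0, 3, 3, -2; Σd² = 38
ρ = 1 − 6Σd² / [n(n²−1)] = 1 − 6×38 / (5×24) = 1 − 228/120 ≈ -0.900

-0.900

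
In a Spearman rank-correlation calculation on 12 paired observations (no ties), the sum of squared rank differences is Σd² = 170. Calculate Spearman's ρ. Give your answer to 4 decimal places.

ρ = 1 − 6Σd² / [n(n²−1)] = 1 − 6×170 / (12×143)
  = 1 − 1020/1716 = 1 − 0.59441 ≈ 0.4056

0.4056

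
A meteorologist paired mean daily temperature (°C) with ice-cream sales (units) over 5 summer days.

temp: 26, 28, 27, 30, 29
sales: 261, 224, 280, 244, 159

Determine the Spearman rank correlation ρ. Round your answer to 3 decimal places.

-0.600

Rank temp: 1, 3, 2, 5, 4
Rank sales: 4, 2, 5, 3, 1
d = rank(temp) − rank(sales): -3, 1, -3, 2, 3; Σd² = 32
ρ = 1 − 6Σd² / [n(n²−1)] = 1 − 6×32 / (5×24) = 1 − 192/120 ≈ -0.600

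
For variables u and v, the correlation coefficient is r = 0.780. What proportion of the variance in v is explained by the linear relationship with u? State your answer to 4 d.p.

r² = (0.780)² = 0.6084

0.6084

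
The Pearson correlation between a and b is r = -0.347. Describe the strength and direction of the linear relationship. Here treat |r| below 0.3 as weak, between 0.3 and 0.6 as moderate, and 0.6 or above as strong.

r = -0.347 < 0 so the relationship is negative.
|r| = 0.347, which falls in the moderate range.

moderate negative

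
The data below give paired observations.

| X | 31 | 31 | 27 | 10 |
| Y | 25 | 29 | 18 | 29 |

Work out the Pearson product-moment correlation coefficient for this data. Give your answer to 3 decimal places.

n = 4, ΣX = 99, ΣY = 101, ΣX² = 2751, ΣY² = 2631, ΣXY = 2450
nΣXY − ΣXΣY = 9800 − 9999 = -199
nΣX² − (ΣX)² = 11004 − 9801 = 1203; nΣY² − (ΣY)² = 10524 − 10201 = 323
r = -199 / √(1203 × 323) = -199 / 623.3530 ≈ -0.319

-0.319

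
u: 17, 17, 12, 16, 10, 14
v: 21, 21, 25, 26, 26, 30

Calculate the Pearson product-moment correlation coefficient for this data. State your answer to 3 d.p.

n = 6, Σu = 86, Σv = 149, Σu² = 1274, Σv² = 3759, Σuv = 2110
nΣuv − ΣuΣv = 12660 − 12814 = -154
nΣu² − (Σu)² = 7644 − 7396 = 248; nΣv² − (Σv)² = 22554 − 22201 = 353
r = -154 / √(248 × 353) = -154 / 295.8784 ≈ -0.520

-0.520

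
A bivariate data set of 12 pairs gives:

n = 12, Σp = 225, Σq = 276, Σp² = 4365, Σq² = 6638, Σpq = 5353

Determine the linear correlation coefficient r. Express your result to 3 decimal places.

0.864

r = (nΣpq − ΣpΣq) / √[(nΣp² − (Σp)²)(nΣq² − (Σq)²)]
Numerator: 12×5353 − 225×276 = 2136
Denominator: √[(52380 − 50625)(79656 − 76176)] = √[1755 × 3480] = 2471.3154
r = 2136 / 2471.3154 ≈ 0.864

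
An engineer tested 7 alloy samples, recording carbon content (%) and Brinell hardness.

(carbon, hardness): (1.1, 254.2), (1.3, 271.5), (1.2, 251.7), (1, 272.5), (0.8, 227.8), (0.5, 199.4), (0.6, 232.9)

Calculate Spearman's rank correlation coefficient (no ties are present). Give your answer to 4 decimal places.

0.7143

Rank carbon: 5, 7, 6, 4, 3, 1, 2
Rank hardness: 5, 6, 4, 7, 2, 1, 3
d = rank(carbon) − rank(hardness): 0, 1, 2, -3, 1, 0, -1; Σd² = 16
ρ = 1 − 6Σd² / [n(n²−1)] = 1 − 6×16 / (7×48) = 1 − 96/336 ≈ 0.7143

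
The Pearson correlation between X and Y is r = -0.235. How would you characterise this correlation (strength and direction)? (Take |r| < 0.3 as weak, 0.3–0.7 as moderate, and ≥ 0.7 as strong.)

r = -0.235 < 0 so the relationship is negative.
|r| = 0.235, which falls in the weak range.

weak negative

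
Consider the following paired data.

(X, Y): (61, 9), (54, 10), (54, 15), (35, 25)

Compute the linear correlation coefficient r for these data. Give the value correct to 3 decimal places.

-0.958

n = 4, ΣX = 204, ΣY = 59, ΣX² = 10778, ΣY² = 1031, ΣXY = 2774
nΣXY − ΣXΣY = 11096 − 12036 = -940
nΣX² − (ΣX)² = 43112 − 41616 = 1496; nΣY² − (ΣY)² = 4124 − 3481 = 643
r = -940 / √(1496 × 643) = -940 / 980.7793 ≈ -0.958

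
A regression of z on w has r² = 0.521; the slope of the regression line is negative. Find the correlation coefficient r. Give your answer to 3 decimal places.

|r| = √0.521 = 0.722
The association is negative, so r = −0.722.

-0.722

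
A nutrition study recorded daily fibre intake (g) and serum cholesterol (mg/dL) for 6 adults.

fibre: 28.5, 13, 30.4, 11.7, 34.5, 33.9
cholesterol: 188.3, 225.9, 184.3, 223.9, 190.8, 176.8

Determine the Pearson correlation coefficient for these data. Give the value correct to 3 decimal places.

n = 6, Σx = 152, Σy = 1190, Σx² = 4381.76, Σy² = 238248.28, Σxy = 29101.72
nΣxy − ΣxΣy = 174610.32 − 180880 = -6269.68
nΣx² − (Σx)² = 26290.56 − 23104 = 3186.56; nΣy² − (Σy)² = 1429489.68 − 1416100 = 13389.68
r = -6269.68 / √(3186.56 × 13389.68) = -6269.68 / 6531.9996 ≈ -0.960

-0.960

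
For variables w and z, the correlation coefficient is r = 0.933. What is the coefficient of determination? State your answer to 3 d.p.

r² = (0.933)² = 0.870

0.870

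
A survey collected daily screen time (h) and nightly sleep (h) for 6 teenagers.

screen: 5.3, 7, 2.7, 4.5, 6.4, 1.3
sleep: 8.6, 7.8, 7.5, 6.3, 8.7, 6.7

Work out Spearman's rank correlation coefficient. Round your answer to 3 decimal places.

Rank screen: 4, 6, 2, 3, 5, 1
Rank sleep: 5, 4, 3, 1, 6, 2
d = rank(screen) − rank(sleep): -1, 2, -1, 2, -1, -1; Σd² = 12
ρ = 1 − 6Σd² / [n(n²−1)] = 1 − 6×12 / (6×35) = 1 − 72/210 ≈ 0.657

0.657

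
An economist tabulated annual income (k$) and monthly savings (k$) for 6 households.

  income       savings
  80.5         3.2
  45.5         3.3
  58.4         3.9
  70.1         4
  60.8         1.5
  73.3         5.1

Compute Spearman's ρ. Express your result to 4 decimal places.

Rank income: 6, 1, 2, 4, 3, 5
Rank savings: 2, 3, 4, 5, 1, 6
d = rank(income) − rank(savings): 4, -2, -2, -1, 2, -1; Σd² = 30
ρ = 1 − 6Σd² / [n(n²−1)] = 1 − 6×30 / (6×35) = 1 − 180/210 ≈ 0.1429

0.1429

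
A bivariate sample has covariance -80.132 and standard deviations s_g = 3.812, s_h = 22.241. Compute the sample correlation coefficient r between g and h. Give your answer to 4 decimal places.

r = Cov(g,h) / (s_g · s_h) = -80.132 / (3.812 × 22.241)
  = -80.132 / 84.7827 ≈ -0.9451

-0.9451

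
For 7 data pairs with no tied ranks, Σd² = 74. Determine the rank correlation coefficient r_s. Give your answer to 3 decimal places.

ρ = 1 − 6Σd² / [n(n²−1)] = 1 − 6×74 / (7×48)
  = 1 − 444/336 = 1 − 1.3214 ≈ -0.321

-0.321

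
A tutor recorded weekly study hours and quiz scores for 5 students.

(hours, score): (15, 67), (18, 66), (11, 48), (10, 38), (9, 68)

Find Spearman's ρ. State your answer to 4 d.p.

-0.1000

Rank hours: 4, 5, 3, 2, 1
Rank score: 4, 3, 2, 1, 5
d = rank(hours) − rank(score): 0, 2, 1, 1, -4; Σd² = 22
ρ = 1 − 6Σd² / [n(n²−1)] = 1 − 6×22 / (5×24) = 1 − 132/120 ≈ -0.1000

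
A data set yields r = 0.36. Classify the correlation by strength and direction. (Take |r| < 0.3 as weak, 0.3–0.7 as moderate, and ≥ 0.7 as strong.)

moderate positive

r = 0.36 > 0 so the relationship is positive.
|r| = 0.36, which falls in the moderate range.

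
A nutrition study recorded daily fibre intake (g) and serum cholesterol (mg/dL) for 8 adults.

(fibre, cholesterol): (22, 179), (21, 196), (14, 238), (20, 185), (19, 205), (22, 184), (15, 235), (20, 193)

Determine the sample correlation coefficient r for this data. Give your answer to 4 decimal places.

n = 8, Σx = 153, Σy = 1615, Σx² = 2991, Σy² = 329681, Σxy = 30414
nΣxy − ΣxΣy = 243312 − 247095 = -3783
nΣx² − (Σx)² = 23928 − 23409 = 519; nΣy² − (Σy)² = 2637448 − 2608225 = 29223
r = -3783 / √(519 × 29223) = -3783 / 3894.4495 ≈ -0.9714

-0.9714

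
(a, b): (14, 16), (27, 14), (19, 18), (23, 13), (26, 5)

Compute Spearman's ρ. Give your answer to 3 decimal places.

Rank a: 1, 5, 2, 3, 4
Rank b: 4, 3, 5, 2, 1
d = rank(a) − rank(b): -3, 2, -3, 1, 3; Σd² = 32
ρ = 1 − 6Σd² / [n(n²−1)] = 1 − 6×32 / (5×24) = 1 − 192/120 ≈ -0.600

-0.600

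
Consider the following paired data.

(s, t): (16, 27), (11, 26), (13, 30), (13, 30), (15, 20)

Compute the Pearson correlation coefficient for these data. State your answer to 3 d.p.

-0.338

n = 5, Σs = 68, Σt = 133, Σs² = 940, Σt² = 3605, Σst = 1798
nΣst − ΣsΣt = 8990 − 9044 = -54
nΣs² − (Σs)² = 4700 − 4624 = 76; nΣt² − (Σt)² = 18025 − 17689 = 336
r = -54 / √(76 × 336) = -54 / 159.7999 ≈ -0.338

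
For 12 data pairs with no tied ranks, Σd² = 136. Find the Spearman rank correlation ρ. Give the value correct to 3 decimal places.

ρ = 1 − 6Σd² / [n(n²−1)] = 1 − 6×136 / (12×143)
  = 1 − 816/1716 = 1 − 0.4755 ≈ 0.524

0.524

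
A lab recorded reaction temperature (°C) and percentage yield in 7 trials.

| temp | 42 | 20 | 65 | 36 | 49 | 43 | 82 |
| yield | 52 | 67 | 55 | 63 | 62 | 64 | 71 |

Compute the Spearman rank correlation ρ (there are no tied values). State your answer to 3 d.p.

0.036

Rank temp: 3, 1, 6, 2, 5, 4, 7
Rank yield: 1, 6, 2, 4, 3, 5, 7
d = rank(temp) − rank(yield): 2, -5, 4, -2, 2, -1, 0; Σd² = 54
ρ = 1 − 6Σd² / [n(n²−1)] = 1 − 6×54 / (7×48) = 1 − 324/336 ≈ 0.036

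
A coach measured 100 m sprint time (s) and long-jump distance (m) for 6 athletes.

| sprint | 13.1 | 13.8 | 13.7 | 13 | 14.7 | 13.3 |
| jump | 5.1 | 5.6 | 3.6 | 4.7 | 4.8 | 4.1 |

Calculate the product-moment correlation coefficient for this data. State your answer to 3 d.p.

0.072

n = 6, Σx = 81.6, Σy = 27.9, Σx² = 1111.72, Σy² = 132.27, Σxy = 379.6
nΣxy − ΣxΣy = 2277.6 − 2276.64 = 0.96
nΣx² − (Σx)² = 6670.32 − 6658.56 = 11.76; nΣy² − (Σy)² = 793.62 − 778.41 = 15.21
r = 0.96 / √(11.76 × 15.21) = 0.96 / 13.3742 ≈ 0.072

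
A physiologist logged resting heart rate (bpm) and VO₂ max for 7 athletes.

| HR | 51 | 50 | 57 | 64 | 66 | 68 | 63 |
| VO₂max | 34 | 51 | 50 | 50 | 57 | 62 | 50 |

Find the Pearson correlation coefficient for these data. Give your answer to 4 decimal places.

n = 7, Σx = 419, Σy = 354, Σx² = 25395, Σy² = 18350, Σxy = 21462
nΣxy − ΣxΣy = 150234 − 148326 = 1908
nΣx² − (Σx)² = 177765 − 175561 = 2204; nΣy² − (Σy)² = 128450 − 125316 = 3134
r = 1908 / √(2204 × 3134) = 1908 / 2628.1811 ≈ 0.7260

0.7260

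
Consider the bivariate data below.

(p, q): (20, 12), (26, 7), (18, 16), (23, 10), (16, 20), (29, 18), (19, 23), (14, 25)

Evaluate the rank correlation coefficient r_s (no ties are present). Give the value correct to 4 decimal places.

-0.6667

Rank p: 5, 7, 3, 6, 2, 8, 4, 1
Rank q: 3, 1, 4, 2, 6, 5, 7, 8
d = rank(p) − rank(q): 2, 6, -1, 4, -4, 3, -3, -7; Σd² = 140
ρ = 1 − 6Σd² / [n(n²−1)] = 1 − 6×140 / (8×63) = 1 − 840/504 ≈ -0.6667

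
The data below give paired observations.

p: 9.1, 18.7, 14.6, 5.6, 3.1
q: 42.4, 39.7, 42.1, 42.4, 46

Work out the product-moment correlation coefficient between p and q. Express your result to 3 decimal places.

-0.863

n = 5, Σp = 51.1, Σq = 212.6, Σp² = 686.63, Σq² = 9060.02, Σpq = 2122.93
nΣpq − ΣpΣq = 10614.65 − 10863.86 = -249.21
nΣp² − (Σp)² = 3433.15 − 2611.21 = 821.94; nΣq² − (Σq)² = 45300.1 − 45198.76 = 101.34
r = -249.21 / √(821.94 × 101.34) = -249.21 / 288.6094 ≈ -0.863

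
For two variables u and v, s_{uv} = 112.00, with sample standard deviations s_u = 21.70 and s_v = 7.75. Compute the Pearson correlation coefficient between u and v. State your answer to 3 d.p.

r = Cov(u,v) / (s_u · s_v) = 112.00 / (21.70 × 7.75)
  = 112.00 / 168.1750 ≈ 0.666

0.666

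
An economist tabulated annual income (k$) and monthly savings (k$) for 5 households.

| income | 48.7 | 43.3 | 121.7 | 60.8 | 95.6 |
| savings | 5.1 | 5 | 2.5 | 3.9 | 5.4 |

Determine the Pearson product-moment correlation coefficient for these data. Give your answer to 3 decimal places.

-0.615

n = 5, Σx = 370.1, Σy = 21.9, Σx² = 31893.47, Σy² = 101.63, Σxy = 1522.48
nΣxy − ΣxΣy = 7612.4 − 8105.19 = -492.79
nΣx² − (Σx)² = 159467.35 − 136974.01 = 22493.34; nΣy² − (Σy)² = 508.15 − 479.61 = 28.54
r = -492.79 / √(22493.34 × 28.54) = -492.79 / 801.2240 ≈ -0.615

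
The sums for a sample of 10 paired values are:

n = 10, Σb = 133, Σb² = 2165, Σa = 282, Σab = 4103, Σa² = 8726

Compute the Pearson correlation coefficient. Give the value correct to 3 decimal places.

r = (nΣab − ΣaΣb) / √[(nΣa² − (Σa)²)(nΣb² − (Σb)²)]
Numerator: 10×4103 − 282×133 = 3524
Denominator: √[(87260 − 79524)(21650 − 17689)] = √[7736 × 3961] = 5535.5484
r = 3524 / 5535.5484 ≈ 0.637

0.637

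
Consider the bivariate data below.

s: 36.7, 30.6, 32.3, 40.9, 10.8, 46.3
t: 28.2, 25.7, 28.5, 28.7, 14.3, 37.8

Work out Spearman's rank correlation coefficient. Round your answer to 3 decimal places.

0.943

Rank s: 4, 2, 3, 5, 1, 6
Rank t: 3, 2, 4, 5, 1, 6
d = rank(s) − rank(t): 1, 0, -1, 0, 0, 0; Σd² = 2
ρ = 1 − 6Σd² / [n(n²−1)] = 1 − 6×2 / (6×35) = 1 − 12/210 ≈ 0.943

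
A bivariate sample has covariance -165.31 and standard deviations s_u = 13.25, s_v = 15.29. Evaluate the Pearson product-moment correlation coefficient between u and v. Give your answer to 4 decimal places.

-0.8160

r = Cov(u,v) / (s_u · s_v) = -165.31 / (13.25 × 15.29)
  = -165.31 / 202.5925 ≈ -0.8160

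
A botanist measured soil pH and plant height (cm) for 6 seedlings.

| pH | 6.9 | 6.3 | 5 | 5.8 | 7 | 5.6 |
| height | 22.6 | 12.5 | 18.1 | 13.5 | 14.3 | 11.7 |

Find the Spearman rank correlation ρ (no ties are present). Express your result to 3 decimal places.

0.257

Rank pH: 5, 4, 1, 3, 6, 2
Rank height: 6, 2, 5, 3, 4, 1
d = rank(pH) − rank(height): -1, 2, -4, 0, 2, 1; Σd² = 26
ρ = 1 − 6Σd² / [n(n²−1)] = 1 − 6×26 / (6×35) = 1 − 156/210 ≈ 0.257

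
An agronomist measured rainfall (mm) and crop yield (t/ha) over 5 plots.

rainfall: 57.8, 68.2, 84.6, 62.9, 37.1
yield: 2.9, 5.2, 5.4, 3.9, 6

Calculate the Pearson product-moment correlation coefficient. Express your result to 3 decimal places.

-0.076

n = 5, Σx = 310.6, Σy = 23.4, Σx² = 20482.06, Σy² = 115.82, Σxy = 1447.01
nΣxy − ΣxΣy = 7235.05 − 7268.04 = -32.99
nΣx² − (Σx)² = 102410.3 − 96472.36 = 5937.94; nΣy² − (Σy)² = 579.1 − 547.56 = 31.54
r = -32.99 / √(5937.94 × 31.54) = -32.99 / 432.7616 ≈ -0.076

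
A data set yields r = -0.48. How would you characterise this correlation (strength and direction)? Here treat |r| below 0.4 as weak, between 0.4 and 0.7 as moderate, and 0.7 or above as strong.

r = -0.48 < 0 so the relationship is negative.
|r| = 0.48, which falls in the moderate range.

moderate negative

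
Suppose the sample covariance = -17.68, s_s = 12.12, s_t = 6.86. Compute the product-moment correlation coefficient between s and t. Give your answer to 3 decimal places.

r = Cov(s,t) / (s_s · s_t) = -17.68 / (12.12 × 6.86)
  = -17.68 / 83.1432 ≈ -0.213

-0.213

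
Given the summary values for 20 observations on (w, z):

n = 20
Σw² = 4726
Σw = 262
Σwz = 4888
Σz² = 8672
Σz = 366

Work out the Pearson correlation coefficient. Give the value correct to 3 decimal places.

r = (nΣwz − ΣwΣz) / √[(nΣw² − (Σw)²)(nΣz² − (Σz)²)]
Numerator: 20×4888 − 262×366 = 1868
Denominator: √[(94520 − 68644)(173440 − 133956)] = √[25876 × 39484] = 31963.8543
r = 1868 / 31963.8543 ≈ 0.058

0.058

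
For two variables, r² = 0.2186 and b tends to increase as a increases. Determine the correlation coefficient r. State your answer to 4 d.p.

|r| = √0.2186 = 0.4675
The association is positive, so r = 0.4675.

0.4675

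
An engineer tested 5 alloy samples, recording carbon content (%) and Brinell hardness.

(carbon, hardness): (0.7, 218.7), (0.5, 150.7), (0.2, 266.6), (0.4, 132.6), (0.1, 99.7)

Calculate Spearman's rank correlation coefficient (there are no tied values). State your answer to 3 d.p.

0.400

Rank carbon: 5, 4, 2, 3, 1
Rank hardness: 4, 3, 5, 2, 1
d = rank(carbon) − rank(hardness): 1, 1, -3, 1, 0; Σd² = 12
ρ = 1 − 6Σd² / [n(n²−1)] = 1 − 6×12 / (5×24) = 1 − 72/120 ≈ 0.400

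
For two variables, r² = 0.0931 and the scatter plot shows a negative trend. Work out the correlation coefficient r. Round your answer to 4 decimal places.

|r| = √0.0931 = 0.3051
The association is negative, so r = −0.3051.

-0.3051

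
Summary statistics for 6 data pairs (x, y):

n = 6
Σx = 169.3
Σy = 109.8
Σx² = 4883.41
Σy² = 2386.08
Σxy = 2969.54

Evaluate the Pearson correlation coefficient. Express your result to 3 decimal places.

-0.643

r = (nΣxy − ΣxΣy) / √[(nΣx² − (Σx)²)(nΣy² − (Σy)²)]
Numerator: 6×2969.54 − 169.3×109.8 = -771.9
Denominator: √[(29300.46 − 28662.49)(14316.48 − 12056.04)] = √[637.97 × 2260.44] = 1200.8717
r = -771.9 / 1200.8717 ≈ -0.643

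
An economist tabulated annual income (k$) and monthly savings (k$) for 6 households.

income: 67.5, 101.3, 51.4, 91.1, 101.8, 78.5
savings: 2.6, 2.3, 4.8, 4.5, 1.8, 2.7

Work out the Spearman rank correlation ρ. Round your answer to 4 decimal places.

-0.7714

Rank income: 2, 5, 1, 4, 6, 3
Rank savings: 3, 2, 6, 5, 1, 4
d = rank(income) − rank(savings): -1, 3, -5, -1, 5, -1; Σd² = 62
ρ = 1 − 6Σd² / [n(n²−1)] = 1 − 6×62 / (6×35) = 1 − 372/210 ≈ -0.7714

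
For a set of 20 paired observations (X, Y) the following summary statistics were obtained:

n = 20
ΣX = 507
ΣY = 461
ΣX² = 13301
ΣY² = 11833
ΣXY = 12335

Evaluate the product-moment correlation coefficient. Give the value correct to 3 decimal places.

0.882

r = (nΣXY − ΣXΣY) / √[(nΣX² − (ΣX)²)(nΣY² − (ΣY)²)]
Numerator: 20×12335 − 507×461 = 12973
Denominator: √[(266020 − 257049)(236660 − 212521)] = √[8971 × 24139] = 14715.6709
r = 12973 / 14715.6709 ≈ 0.882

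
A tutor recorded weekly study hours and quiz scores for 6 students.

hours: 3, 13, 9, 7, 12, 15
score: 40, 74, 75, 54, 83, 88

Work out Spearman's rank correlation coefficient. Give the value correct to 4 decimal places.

Rank hours: 1, 5, 3, 2, 4, 6
Rank score: 1, 3, 4, 2, 5, 6
d = rank(hours) − rank(score): 0, 2, -1, 0, -1, 0; Σd² = 6
ρ = 1 − 6Σd² / [n(n²−1)] = 1 − 6×6 / (6×35) = 1 − 36/210 ≈ 0.8286

0.8286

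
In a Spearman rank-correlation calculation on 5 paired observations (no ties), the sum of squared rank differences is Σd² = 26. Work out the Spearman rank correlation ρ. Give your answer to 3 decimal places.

ρ = 1 − 6Σd² / [n(n²−1)] = 1 − 6×26 / (5×24)
  = 1 − 156/120 = 1 − 1.3000 ≈ -0.300

-0.300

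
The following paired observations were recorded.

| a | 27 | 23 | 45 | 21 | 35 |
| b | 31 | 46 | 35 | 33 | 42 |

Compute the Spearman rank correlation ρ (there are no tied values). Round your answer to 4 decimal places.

Rank a: 3, 2, 5, 1, 4
Rank b: 1, 5, 3, 2, 4
d = rank(a) − rank(b): 2, -3, 2, -1, 0; Σd² = 18
ρ = 1 − 6Σd² / [n(n²−1)] = 1 − 6×18 / (5×24) = 1 − 108/120 ≈ 0.1000

0.1000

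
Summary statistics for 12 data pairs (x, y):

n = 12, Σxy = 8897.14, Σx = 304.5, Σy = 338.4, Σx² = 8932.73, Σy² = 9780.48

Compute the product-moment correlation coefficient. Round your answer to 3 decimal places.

0.580

r = (nΣxy − ΣxΣy) / √[(nΣx² − (Σx)²)(nΣy² − (Σy)²)]
Numerator: 12×8897.14 − 304.5×338.4 = 3722.88
Denominator: √[(107192.76 − 92720.25)(117365.76 − 114514.56)] = √[14472.51 × 2851.2] = 6423.7077
r = 3722.88 / 6423.7077 ≈ 0.580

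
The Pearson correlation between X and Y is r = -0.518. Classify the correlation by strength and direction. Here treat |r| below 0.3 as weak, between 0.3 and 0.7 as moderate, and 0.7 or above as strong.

r = -0.518 < 0 so the relationship is negative.
|r| = 0.518, which falls in the moderate range.

moderate negative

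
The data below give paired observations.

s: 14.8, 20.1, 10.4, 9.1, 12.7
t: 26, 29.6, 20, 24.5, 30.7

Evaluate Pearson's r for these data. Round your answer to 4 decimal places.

0.6117

n = 5, Σs = 67.1, Σt = 130.8, Σs² = 975.31, Σt² = 3494.9, Σst = 1800.6
nΣst − ΣsΣt = 9003 − 8776.68 = 226.32
nΣs² − (Σs)² = 4876.55 − 4502.41 = 374.14; nΣt² − (Σt)² = 17474.5 − 17108.64 = 365.86
r = 226.32 / √(374.14 × 365.86) = 226.32 / 369.9768 ≈ 0.6117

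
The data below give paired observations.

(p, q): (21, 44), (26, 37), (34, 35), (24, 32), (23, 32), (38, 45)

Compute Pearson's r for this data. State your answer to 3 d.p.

0.334

n = 6, Σp = 166, Σq = 225, Σp² = 4822, Σq² = 8603, Σpq = 6290
nΣpq − ΣpΣq = 37740 − 37350 = 390
nΣp² − (Σp)² = 28932 − 27556 = 1376; nΣq² − (Σq)² = 51618 − 50625 = 993
r = 390 / √(1376 × 993) = 390 / 1168.9174 ≈ 0.334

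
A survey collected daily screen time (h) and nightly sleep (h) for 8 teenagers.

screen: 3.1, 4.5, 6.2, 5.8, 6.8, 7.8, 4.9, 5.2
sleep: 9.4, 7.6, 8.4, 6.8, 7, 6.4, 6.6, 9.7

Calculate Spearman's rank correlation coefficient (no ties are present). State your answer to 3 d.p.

-0.476

Rank screen: 1, 2, 6, 5, 7, 8, 3, 4
Rank sleep: 7, 5, 6, 3, 4, 1, 2, 8
d = rank(screen) − rank(sleep): -6, -3, 0, 2, 3, 7, 1, -4; Σd² = 124
ρ = 1 − 6Σd² / [n(n²−1)] = 1 − 6×124 / (8×63) = 1 − 744/504 ≈ -0.476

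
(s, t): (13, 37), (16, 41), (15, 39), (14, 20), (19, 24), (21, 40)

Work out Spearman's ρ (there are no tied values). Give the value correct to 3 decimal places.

0.429

Rank s: 1, 4, 3, 2, 5, 6
Rank t: 3, 6, 4, 1, 2, 5
d = rank(s) − rank(t): -2, -2, -1, 1, 3, 1; Σd² = 20
ρ = 1 − 6Σd² / [n(n²−1)] = 1 − 6×20 / (6×35) = 1 − 120/210 ≈ 0.429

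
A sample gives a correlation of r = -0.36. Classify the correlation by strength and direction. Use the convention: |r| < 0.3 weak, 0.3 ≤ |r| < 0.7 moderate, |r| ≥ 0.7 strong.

r = -0.36 < 0 so the relationship is negative.
|r| = 0.36, which falls in the moderate range.

moderate negative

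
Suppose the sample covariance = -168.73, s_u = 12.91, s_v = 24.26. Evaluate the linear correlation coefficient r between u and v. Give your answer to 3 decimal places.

r = Cov(u,v) / (s_u · s_v) = -168.73 / (12.91 × 24.26)
  = -168.73 / 313.1966 ≈ -0.539

-0.539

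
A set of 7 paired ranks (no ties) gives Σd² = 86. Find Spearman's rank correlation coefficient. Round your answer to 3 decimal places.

ρ = 1 − 6Σd² / [n(n²−1)] = 1 − 6×86 / (7×48)
  = 1 − 516/336 = 1 − 1.5357 ≈ -0.536

-0.536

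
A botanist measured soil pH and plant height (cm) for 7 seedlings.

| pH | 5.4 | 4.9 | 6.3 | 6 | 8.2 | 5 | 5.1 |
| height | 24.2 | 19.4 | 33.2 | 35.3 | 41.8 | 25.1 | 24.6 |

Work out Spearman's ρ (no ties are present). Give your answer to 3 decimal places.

0.821

Rank pH: 4, 1, 6, 5, 7, 2, 3
Rank height: 2, 1, 5, 6, 7, 4, 3
d = rank(pH) − rank(height): 2, 0, 1, -1, 0, -2, 0; Σd² = 10
ρ = 1 − 6Σd² / [n(n²−1)] = 1 − 6×10 / (7×48) = 1 − 60/336 ≈ 0.821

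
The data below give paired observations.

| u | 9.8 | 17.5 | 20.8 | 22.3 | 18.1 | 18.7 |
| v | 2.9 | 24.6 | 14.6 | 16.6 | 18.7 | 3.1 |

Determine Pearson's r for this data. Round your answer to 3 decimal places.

0.480

n = 6, Σu = 107.2, Σv = 80.5, Σu² = 2009.52, Σv² = 1461.59, Σuv = 1529.22
nΣuv − ΣuΣv = 9175.32 − 8629.6 = 545.72
nΣu² − (Σu)² = 12057.12 − 11491.84 = 565.28; nΣv² − (Σv)² = 8769.54 − 6480.25 = 2289.29
r = 545.72 / √(565.28 × 2289.29) = 545.72 / 1137.5807 ≈ 0.480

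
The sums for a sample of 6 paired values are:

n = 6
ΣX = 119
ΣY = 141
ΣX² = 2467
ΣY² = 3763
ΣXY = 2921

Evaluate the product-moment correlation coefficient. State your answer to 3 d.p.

0.568

r = (nΣXY − ΣXΣY) / √[(nΣX² − (ΣX)²)(nΣY² − (ΣY)²)]
Numerator: 6×2921 − 119×141 = 747
Denominator: √[(14802 − 14161)(22578 − 19881)] = √[641 × 2697] = 1314.8296
r = 747 / 1314.8296 ≈ 0.568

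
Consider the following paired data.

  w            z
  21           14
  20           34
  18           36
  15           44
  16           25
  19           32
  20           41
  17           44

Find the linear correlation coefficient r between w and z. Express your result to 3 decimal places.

-0.456

n = 8, Σw = 146, Σz = 270, Σw² = 2696, Σz² = 9850, Σwz = 4858
nΣwz − ΣwΣz = 38864 − 39420 = -556
nΣw² − (Σw)² = 21568 − 21316 = 252; nΣz² − (Σz)² = 78800 − 72900 = 5900
r = -556 / √(252 × 5900) = -556 / 1219.3441 ≈ -0.456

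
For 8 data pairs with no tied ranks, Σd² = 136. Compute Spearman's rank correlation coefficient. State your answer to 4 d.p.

ρ = 1 − 6Σd² / [n(n²−1)] = 1 − 6×136 / (8×63)
  = 1 − 816/504 = 1 − 1.61905 ≈ -0.6190

-0.6190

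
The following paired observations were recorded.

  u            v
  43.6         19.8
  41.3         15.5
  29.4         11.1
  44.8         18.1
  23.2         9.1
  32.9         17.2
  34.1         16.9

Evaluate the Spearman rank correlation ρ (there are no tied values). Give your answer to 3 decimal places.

0.821

Rank u: 6, 5, 2, 7, 1, 3, 4
Rank v: 7, 3, 2, 6, 1, 5, 4
d = rank(u) − rank(v): -1, 2, 0, 1, 0, -2, 0; Σd² = 10
ρ = 1 − 6Σd² / [n(n²−1)] = 1 − 6×10 / (7×48) = 1 − 60/336 ≈ 0.821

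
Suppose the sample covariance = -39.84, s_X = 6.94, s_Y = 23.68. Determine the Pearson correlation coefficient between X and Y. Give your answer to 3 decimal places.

r = Cov(X,Y) / (s_X · s_Y) = -39.84 / (6.94 × 23.68)
  = -39.84 / 164.3392 ≈ -0.242

-0.242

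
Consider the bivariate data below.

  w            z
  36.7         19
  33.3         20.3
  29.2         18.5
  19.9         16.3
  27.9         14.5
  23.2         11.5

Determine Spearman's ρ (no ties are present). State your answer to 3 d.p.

Rank w: 6, 5, 4, 1, 3, 2
Rank z: 5, 6, 4, 3, 2, 1
d = rank(w) − rank(z): 1, -1, 0, -2, 1, 1; Σd² = 8
ρ = 1 − 6Σd² / [n(n²−1)] = 1 − 6×8 / (6×35) = 1 − 48/210 ≈ 0.771

0.771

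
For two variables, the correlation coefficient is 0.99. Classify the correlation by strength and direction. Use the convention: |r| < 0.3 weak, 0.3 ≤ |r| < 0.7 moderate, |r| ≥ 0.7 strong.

r = 0.99 > 0 so the relationship is positive.
|r| = 0.99, which falls in the strong range.

strong positive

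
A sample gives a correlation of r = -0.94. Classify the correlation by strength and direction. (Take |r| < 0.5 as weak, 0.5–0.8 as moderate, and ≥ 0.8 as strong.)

strong negative

r = -0.94 < 0 so the relationship is negative.
|r| = 0.94, which falls in the strong range.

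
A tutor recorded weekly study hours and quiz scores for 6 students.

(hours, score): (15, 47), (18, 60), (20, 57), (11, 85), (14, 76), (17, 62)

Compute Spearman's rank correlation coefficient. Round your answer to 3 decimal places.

Rank hours: 3, 5, 6, 1, 2, 4
Rank score: 1, 3, 2, 6, 5, 4
d = rank(hours) − rank(score): 2, 2, 4, -5, -3, 0; Σd² = 58
ρ = 1 − 6Σd² / [n(n²−1)] = 1 − 6×58 / (6×35) = 1 − 348/210 ≈ -0.657

-0.657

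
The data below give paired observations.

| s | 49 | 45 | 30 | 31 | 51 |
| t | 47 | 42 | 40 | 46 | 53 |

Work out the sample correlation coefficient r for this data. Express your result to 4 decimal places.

0.6375

n = 5, Σs = 206, Σt = 228, Σs² = 8888, Σt² = 10498, Σst = 9522
nΣst − ΣsΣt = 47610 − 46968 = 642
nΣs² − (Σs)² = 44440 − 42436 = 2004; nΣt² − (Σt)² = 52490 − 51984 = 506
r = 642 / √(2004 × 506) = 642 / 1006.9876 ≈ 0.6375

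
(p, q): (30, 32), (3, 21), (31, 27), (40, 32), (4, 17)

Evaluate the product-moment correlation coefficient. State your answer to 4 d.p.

0.9285

n = 5, Σp = 108, Σq = 129, Σp² = 3486, Σq² = 3507, Σpq = 3208
nΣpq − ΣpΣq = 16040 − 13932 = 2108
nΣp² − (Σp)² = 17430 − 11664 = 5766; nΣq² − (Σq)² = 17535 − 16641 = 894
r = 2108 / √(5766 × 894) = 2108 / 2270.4193 ≈ 0.9285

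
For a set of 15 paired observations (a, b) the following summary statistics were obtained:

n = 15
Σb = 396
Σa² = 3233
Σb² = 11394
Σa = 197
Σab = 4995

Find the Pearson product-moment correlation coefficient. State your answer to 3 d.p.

r = (nΣab − ΣaΣb) / √[(nΣa² − (Σa)²)(nΣb² − (Σb)²)]
Numerator: 15×4995 − 197×396 = -3087
Denominator: √[(48495 − 38809)(170910 − 156816)] = √[9686 × 14094] = 11683.9413
r = -3087 / 11683.9413 ≈ -0.264

-0.264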